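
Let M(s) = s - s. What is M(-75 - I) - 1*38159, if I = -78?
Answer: -38159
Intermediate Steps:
M(s) = 0
M(-75 - I) - 1*38159 = 0 - 1*38159 = 0 - 38159 = -38159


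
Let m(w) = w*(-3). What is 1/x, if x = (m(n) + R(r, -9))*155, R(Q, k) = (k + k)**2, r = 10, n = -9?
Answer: 1/54405 ≈ 1.8381e-5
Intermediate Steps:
m(w) = -3*w
R(Q, k) = 4*k**2 (R(Q, k) = (2*k)**2 = 4*k**2)
x = 54405 (x = (-3*(-9) + 4*(-9)**2)*155 = (27 + 4*81)*155 = (27 + 324)*155 = 351*155 = 54405)
1/x = 1/54405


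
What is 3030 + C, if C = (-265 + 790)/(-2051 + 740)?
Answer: 1323935/437 ≈ 3029.6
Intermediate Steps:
C = -175/437 (C = 525/(-1311) = 525*(-1/1311) = -175/437 ≈ -0.40046)
3030 + C = 3030 - 175/437 = 1323935/437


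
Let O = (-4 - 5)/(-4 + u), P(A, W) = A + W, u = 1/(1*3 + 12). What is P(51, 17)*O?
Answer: 9180/59 ≈ 155.59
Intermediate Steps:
u = 1/15 (u = 1/(3 + 12) = 1/15 ≈ 0.066667)
O = 135/59 (O = (-4 - 5)/(-4 + 1/15) = -9/(-59/15) = -9*(-15/59) = 135/59 ≈ 2.2881)
P(51, 17)*O = (51 + 17)*(135/59) = 68*(135/59) = 9180/59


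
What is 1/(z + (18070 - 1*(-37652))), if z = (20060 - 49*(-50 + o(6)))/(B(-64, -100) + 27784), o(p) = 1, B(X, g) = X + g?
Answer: 27620/1539064101 ≈ 1.7946e-5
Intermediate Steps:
z = 22461/27620 (z = (20060 - 49*(-50 + 1))/((-64 - 100) + 27784) = (20060 - 49*(-49))/(-164 + 27784) = (20060 + 2401)/27620 = 22461*(1/27620) = 22461/27620 ≈ 0.81322)
1/(z + (18070 - 1*(-37652))) = 1/(22461/27620 + (18070 - 1*(-37652))) = 1/(22461/27620 + (18070 + 37652)) = 1/(22461/27620 + 55722) = 1/(1539064101/27620) = 27620/1539064101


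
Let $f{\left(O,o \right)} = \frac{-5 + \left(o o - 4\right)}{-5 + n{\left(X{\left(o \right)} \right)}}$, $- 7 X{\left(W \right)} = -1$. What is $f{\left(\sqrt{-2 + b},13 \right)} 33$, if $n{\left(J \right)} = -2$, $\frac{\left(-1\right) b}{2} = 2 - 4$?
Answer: $- \frac{5280}{7} \approx -754.29$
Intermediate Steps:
$b = 4$ ($b = - 2 \left(2 - 4\right) = \left(-2\right) \left(-2\right) = 4$)
$X{\left(W \right)} = \frac{1}{7}$ ($X{\left(W \right)} = \left(- \frac{1}{7}\right) \left(-1\right) = \frac{1}{7}$)
$f{\left(O,o \right)} = \frac{9}{7} - \frac{o^{2}}{7}$ ($f{\left(O,o \right)} = \frac{-5 + \left(o o - 4\right)}{-5 - 2} = \frac{-5 + \left(o^{2} - 4\right)}{-7} = \left(-5 + \left(-4 + o^{2}\right)\right) \left(- \frac{1}{7}\right) = \left(-9 + o^{2}\right) \left(- \frac{1}{7}\right) = \frac{9}{7} - \frac{o^{2}}{7}$)
$f{\left(\sqrt{-2 + b},13 \right)} 33 = \left(\frac{9}{7} - \frac{13^{2}}{7}\right) 33 = \left(\frac{9}{7} - \frac{169}{7}\right) 33 = \left(- \frac{160}{7}\right) 33 = - \frac{5280}{7}$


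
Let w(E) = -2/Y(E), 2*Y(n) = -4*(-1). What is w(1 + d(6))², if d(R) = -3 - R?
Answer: 1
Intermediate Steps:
Y(n) = 2 (Y(n) = (-4*(-1))/2 = (½)*4 = 2)
w(E) = -1 (w(E) = -2/2 = -2*½ = -1)
w(1 + d(6))² = (-1)² = 1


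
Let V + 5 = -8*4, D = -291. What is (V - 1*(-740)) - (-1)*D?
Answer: 412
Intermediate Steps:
V = -37 (V = -5 - 8*4 = -5 - 32 = -37)
(V - 1*(-740)) - (-1)*D = (-37 - 1*(-740)) - (-1)*(-291) = (-37 + 740) - 1*291 = 703 - 291 = 412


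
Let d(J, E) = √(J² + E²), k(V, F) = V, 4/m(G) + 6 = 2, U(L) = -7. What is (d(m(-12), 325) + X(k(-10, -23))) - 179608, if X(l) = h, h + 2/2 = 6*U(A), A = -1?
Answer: -179651 + √105626 ≈ -1.7933e+5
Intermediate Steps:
m(G) = -1 (m(G) = 4/(-6 + 2) = 4/(-4) = 4*(-¼) = -1)
h = -43 (h = -1 + 6*(-7) = -1 - 42 = -43)
d(J, E) = √(E² + J²)
X(l) = -43
(d(m(-12), 325) + X(k(-10, -23))) - 179608 = (√(325² + (-1)²) - 43) - 179608 = (√(105625 + 1) - 43) - 179608 = (√105626 - 43) - 179608 = (-43 + √105626) - 179608 = -179651 + √105626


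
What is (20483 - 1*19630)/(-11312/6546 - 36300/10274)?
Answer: -1303802823/8041802 ≈ -162.13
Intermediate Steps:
(20483 - 1*19630)/(-11312/6546 - 36300/10274) = (20483 - 19630)/(-11312*1/6546 - 36300*1/10274) = 853/(-5656/3273 - 1650/467) = 853/(-8041802/1528491) = 853*(-1528491/8041802) = -1303802823/8041802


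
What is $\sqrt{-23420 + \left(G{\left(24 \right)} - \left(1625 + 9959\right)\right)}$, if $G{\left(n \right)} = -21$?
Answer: $5 i \sqrt{1401} \approx 187.15 i$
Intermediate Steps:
$\sqrt{-23420 + \left(G{\left(24 \right)} - \left(1625 + 9959\right)\right)} = \sqrt{-23420 - 11605} = \sqrt{-35025} = 5 i \sqrt{1401}$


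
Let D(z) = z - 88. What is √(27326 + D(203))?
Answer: 3*√3049 ≈ 165.65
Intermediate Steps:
D(z) = -88 + z
√(27326 + D(203)) = √(27326 + (-88 + 203)) = √(27326 + 115) = √27441 = 3*√3049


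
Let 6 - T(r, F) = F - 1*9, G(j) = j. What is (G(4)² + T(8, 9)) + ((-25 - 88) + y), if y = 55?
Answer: -36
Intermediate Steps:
T(r, F) = 15 - F (T(r, F) = 6 - (F - 1*9) = 6 - (F - 9) = 6 - (-9 + F) = 6 + (9 - F) = 15 - F)
(G(4)² + T(8, 9)) + ((-25 - 88) + y) = (4² + (15 - 1*9)) + ((-25 - 88) + 55) = (16 + (15 - 9)) + (-113 + 55) = (16 + 6) - 58 = 22 - 58 = -36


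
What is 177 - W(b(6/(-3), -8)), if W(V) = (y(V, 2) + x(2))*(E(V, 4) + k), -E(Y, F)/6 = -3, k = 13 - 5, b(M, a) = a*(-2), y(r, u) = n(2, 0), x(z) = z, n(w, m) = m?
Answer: 125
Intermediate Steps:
y(r, u) = 0
b(M, a) = -2*a
k = 8
E(Y, F) = 18 (E(Y, F) = -6*(-3) = 18)
W(V) = 52 (W(V) = (0 + 2)*(18 + 8) = 2*26 = 52)
177 - W(b(6/(-3), -8)) = 177 - 1*52 = 177 - 52 = 125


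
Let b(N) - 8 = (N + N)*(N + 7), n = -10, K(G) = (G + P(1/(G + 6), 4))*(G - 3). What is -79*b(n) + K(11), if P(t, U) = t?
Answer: -89820/17 ≈ -5283.5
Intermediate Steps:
K(G) = (-3 + G)*(G + 1/(6 + G)) (K(G) = (G + 1/(G + 6))*(G - 3) = (G + 1/(6 + G))*(-3 + G) = (-3 + G)*(G + 1/(6 + G)))
b(N) = 8 + 2*N*(7 + N) (b(N) = 8 + (N + N)*(N + 7) = 8 + (2*N)*(7 + N) = 8 + 2*N*(7 + N))
-79*b(n) + K(11) = -79*(8 + 2*(-10)**2 + 14*(-10)) + (-3 + 11 + 11*(-3 + 11)*(6 + 11))/(6 + 11) = -79*(8 + 2*100 - 140) + (-3 + 11 + 11*8*17)/17 = -79*(8 + 200 - 140) + (-3 + 11 + 1496)/17 = -79*68 + (1/17)*1504 = -5372 + 1504/17 = -89820/17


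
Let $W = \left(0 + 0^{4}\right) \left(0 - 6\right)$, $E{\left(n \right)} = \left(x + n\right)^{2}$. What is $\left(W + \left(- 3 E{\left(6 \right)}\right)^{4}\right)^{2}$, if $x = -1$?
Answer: $1001129150390625$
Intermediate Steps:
$E{\left(n \right)} = \left(-1 + n\right)^{2}$
$W = 0$ ($W = \left(0 + 0\right) \left(0 - 6\right) = 0 \left(-6\right) = 0$)
$\left(W + \left(- 3 E{\left(6 \right)}\right)^{4}\right)^{2} = \left(0 + \left(- 3 \left(-1 + 6\right)^{2}\right)^{4}\right)^{2} = \left(0 + \left(- 3 \cdot 5^{2}\right)^{4}\right)^{2} = \left(0 + \left(\left(-3\right) 25\right)^{4}\right)^{2} = \left(0 + \left(-75\right)^{4}\right)^{2} = \left(0 + 31640625\right)^{2} = 31640625^{2} = 1001129150390625$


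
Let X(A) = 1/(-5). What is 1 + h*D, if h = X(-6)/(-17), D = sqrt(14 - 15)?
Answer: 1 + I/85 ≈ 1.0 + 0.011765*I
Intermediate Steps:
D = I (D = sqrt(-1) = I ≈ 1.0*I)
X(A) = -1/5
h = 1/85 (h = -1/5/(-17) = -1/5*(-1/17) = 1/85 ≈ 0.011765)
1 + h*D = 1 + I/85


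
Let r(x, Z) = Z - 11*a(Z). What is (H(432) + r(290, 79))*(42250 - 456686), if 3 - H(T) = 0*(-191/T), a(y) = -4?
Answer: -52218936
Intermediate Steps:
r(x, Z) = 44 + Z (r(x, Z) = Z - 11*(-4) = Z + 44 = 44 + Z)
H(T) = 3 (H(T) = 3 - 0*(-191/T) = 3 - 1*0 = 3 + 0 = 3)
(H(432) + r(290, 79))*(42250 - 456686) = (3 + (44 + 79))*(42250 - 456686) = (3 + 123)*(-414436) = 126*(-414436) = -52218936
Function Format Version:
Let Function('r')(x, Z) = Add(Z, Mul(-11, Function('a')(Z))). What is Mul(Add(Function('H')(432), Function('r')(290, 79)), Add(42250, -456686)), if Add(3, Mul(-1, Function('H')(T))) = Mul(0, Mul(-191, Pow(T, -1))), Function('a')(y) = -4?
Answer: -52218936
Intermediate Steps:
Function('r')(x, Z) = Add(44, Z) (Function('r')(x, Z) = Add(Z, Mul(-11, -4)) = Add(Z, 44) = Add(44, Z))
Function('H')(T) = 3 (Function('H')(T) = Add(3, Mul(-1, Mul(0, Mul(-191, Pow(T, -1))))) = Add(3, Mul(-1, 0)) = Add(3, 0) = 3)
Mul(Add(Function('H')(432), Function('r')(290, 79)), Add(42250, -456686)) = Mul(Add(3, Add(44, 79)), Add(42250, -456686)) = Mul(Add(3, 123), -414436) = Mul(126, -414436) = -52218936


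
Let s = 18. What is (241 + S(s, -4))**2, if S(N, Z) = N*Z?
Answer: 28561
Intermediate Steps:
(241 + S(s, -4))**2 = (241 + 18*(-4))**2 = (241 - 72)**2 = 169**2 = 28561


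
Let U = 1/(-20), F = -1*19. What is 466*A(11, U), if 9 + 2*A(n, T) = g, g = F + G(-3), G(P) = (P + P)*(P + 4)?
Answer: -7922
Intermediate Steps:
G(P) = 2*P*(4 + P) (G(P) = (2*P)*(4 + P) = 2*P*(4 + P))
F = -19
U = -1/20 ≈ -0.050000
g = -25 (g = -19 + 2*(-3)*(4 - 3) = -19 + 2*(-3)*1 = -19 - 6 = -25)
A(n, T) = -17 (A(n, T) = -9/2 + (1/2)*(-25) = -9/2 - 25/2 = -17)
466*A(11, U) = 466*(-17) = -7922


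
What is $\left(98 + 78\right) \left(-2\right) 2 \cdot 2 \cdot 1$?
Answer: $-1408$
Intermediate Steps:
$\left(98 + 78\right) \left(-2\right) 2 \cdot 2 \cdot 1 = 176 \left(\left(-4\right) 2\right) = 176 \left(-8\right) = -1408$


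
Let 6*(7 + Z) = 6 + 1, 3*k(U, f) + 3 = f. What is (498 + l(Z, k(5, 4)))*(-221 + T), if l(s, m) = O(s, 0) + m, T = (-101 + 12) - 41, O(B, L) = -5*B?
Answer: -370305/2 ≈ -1.8515e+5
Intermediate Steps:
k(U, f) = -1 + f/3
Z = -35/6 (Z = -7 + (6 + 1)/6 = -7 + (1/6)*7 = -7 + 7/6 = -35/6 ≈ -5.8333)
T = -130 (T = -89 - 41 = -130)
l(s, m) = m - 5*s (l(s, m) = -5*s + m = m - 5*s)
(498 + l(Z, k(5, 4)))*(-221 + T) = (498 + ((-1 + (1/3)*4) - 5*(-35/6)))*(-221 - 130) = (498 + ((-1 + 4/3) + 175/6))*(-351) = (498 + (1/3 + 175/6))*(-351) = (498 + 59/2)*(-351) = (1055/2)*(-351) = -370305/2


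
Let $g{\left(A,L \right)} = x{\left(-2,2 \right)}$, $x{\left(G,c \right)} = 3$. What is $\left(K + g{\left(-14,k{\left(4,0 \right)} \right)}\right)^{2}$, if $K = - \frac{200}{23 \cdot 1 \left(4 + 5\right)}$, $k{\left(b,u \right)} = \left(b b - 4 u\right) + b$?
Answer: $\frac{177241}{42849} \approx 4.1364$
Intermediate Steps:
$k{\left(b,u \right)} = b + b^{2} - 4 u$ ($k{\left(b,u \right)} = \left(b^{2} - 4 u\right) + b = b + b^{2} - 4 u$)
$g{\left(A,L \right)} = 3$
$K = - \frac{200}{207}$ ($K = - \frac{200}{23 \cdot 1 \cdot 9} = - \frac{200}{23 \cdot 9} = - \frac{200}{207} \approx -0.96618$)
$\left(K + g{\left(-14,k{\left(4,0 \right)} \right)}\right)^{2} = \left(- \frac{200}{207} + 3\right)^{2} = \left(\frac{421}{207}\right)^{2} = \frac{177241}{42849}$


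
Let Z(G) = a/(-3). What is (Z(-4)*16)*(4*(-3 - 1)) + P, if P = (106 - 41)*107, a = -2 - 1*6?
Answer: 18817/3 ≈ 6272.3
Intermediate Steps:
a = -8 (a = -2 - 6 = -8)
Z(G) = 8/3 (Z(G) = -8/(-3) = -8*(-⅓) = 8/3)
P = 6955 (P = 65*107 = 6955)
(Z(-4)*16)*(4*(-3 - 1)) + P = ((8/3)*16)*(4*(-3 - 1)) + 6955 = 128*(4*(-4))/3 + 6955 = (128/3)*(-16) + 6955 = -2048/3 + 6955 = 18817/3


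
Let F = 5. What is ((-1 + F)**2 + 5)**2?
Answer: 441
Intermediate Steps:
((-1 + F)**2 + 5)**2 = ((-1 + 5)**2 + 5)**2 = (4**2 + 5)**2 = (16 + 5)**2 = 21**2 = 441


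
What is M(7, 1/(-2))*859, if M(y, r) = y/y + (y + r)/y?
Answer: 23193/14 ≈ 1656.6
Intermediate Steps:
M(y, r) = 1 + (r + y)/y
M(7, 1/(-2))*859 = (2 + 1/(-2*7))*859 = (2 - ½*⅐)*859 = (2 - 1/14)*859 = (27/14)*859 = 23193/14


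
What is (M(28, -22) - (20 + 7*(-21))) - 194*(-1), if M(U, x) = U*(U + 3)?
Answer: 1189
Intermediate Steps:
M(U, x) = U*(3 + U)
(M(28, -22) - (20 + 7*(-21))) - 194*(-1) = (28*(3 + 28) - (20 + 7*(-21))) - 194*(-1) = (28*31 - (20 - 147)) + 194 = (868 - 1*(-127)) + 194 = (868 + 127) + 194 = 995 + 194 = 1189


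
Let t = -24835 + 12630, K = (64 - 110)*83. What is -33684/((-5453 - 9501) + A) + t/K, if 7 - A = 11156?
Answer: 21294887/4745774 ≈ 4.4871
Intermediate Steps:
K = -3818 (K = -46*83 = -3818)
A = -11149 (A = 7 - 1*11156 = 7 - 11156 = -11149)
t = -12205
-33684/((-5453 - 9501) + A) + t/K = -33684/((-5453 - 9501) - 11149) - 12205/(-3818) = -33684/(-14954 - 11149) - 12205*(-1/3818) = -33684/(-26103) + 12205/3818 = -33684*(-1/26103) + 12205/3818 = 1604/1243 + 12205/3818 = 21294887/4745774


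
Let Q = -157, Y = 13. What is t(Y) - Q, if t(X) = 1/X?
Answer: 2042/13 ≈ 157.08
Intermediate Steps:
t(Y) - Q = 1/13 - 1*(-157) = 1/13 + 157 = 2042/13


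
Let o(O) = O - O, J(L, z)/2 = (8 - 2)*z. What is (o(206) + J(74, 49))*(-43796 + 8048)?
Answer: -21019824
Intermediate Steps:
J(L, z) = 12*z (J(L, z) = 2*((8 - 2)*z) = 2*(6*z) = 12*z)
o(O) = 0
(o(206) + J(74, 49))*(-43796 + 8048) = (0 + 12*49)*(-43796 + 8048) = (0 + 588)*(-35748) = 588*(-35748) = -21019824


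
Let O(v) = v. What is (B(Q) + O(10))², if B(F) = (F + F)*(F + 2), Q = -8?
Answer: 11236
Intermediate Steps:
B(F) = 2*F*(2 + F) (B(F) = (2*F)*(2 + F) = 2*F*(2 + F))
(B(Q) + O(10))² = (2*(-8)*(2 - 8) + 10)² = (2*(-8)*(-6) + 10)² = (96 + 10)² = 106² = 11236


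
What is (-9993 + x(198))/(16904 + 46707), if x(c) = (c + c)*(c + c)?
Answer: 146823/63611 ≈ 2.3081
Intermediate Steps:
x(c) = 4*c² (x(c) = (2*c)*(2*c) = 4*c²)
(-9993 + x(198))/(16904 + 46707) = (-9993 + 4*198²)/(16904 + 46707) = (-9993 + 4*39204)/63611 = (-9993 + 156816)*(1/63611) = 146823*(1/63611) = 146823/63611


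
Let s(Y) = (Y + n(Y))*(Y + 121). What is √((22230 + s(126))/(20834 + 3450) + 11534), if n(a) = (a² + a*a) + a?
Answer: √10346524166/934 ≈ 108.91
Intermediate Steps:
n(a) = a + 2*a² (n(a) = (a² + a²) + a = 2*a² + a = a + 2*a²)
s(Y) = (121 + Y)*(Y + Y*(1 + 2*Y)) (s(Y) = (Y + Y*(1 + 2*Y))*(Y + 121) = (Y + Y*(1 + 2*Y))*(121 + Y) = (121 + Y)*(Y + Y*(1 + 2*Y)))
√((22230 + s(126))/(20834 + 3450) + 11534) = √((22230 + 2*126*(121 + 126² + 122*126))/(20834 + 3450) + 11534) = √((22230 + 2*126*(121 + 15876 + 15372))/24284 + 11534) = √((22230 + 2*126*31369)*(1/24284) + 11534) = √((22230 + 7904988)*(1/24284) + 11534) = √(7927218*(1/24284) + 11534) = √(304893/934 + 11534) = √(11077649/934) = √10346524166/934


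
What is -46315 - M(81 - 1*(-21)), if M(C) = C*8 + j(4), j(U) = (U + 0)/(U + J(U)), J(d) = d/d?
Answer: -235659/5 ≈ -47132.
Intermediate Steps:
J(d) = 1
j(U) = U/(1 + U) (j(U) = (U + 0)/(U + 1) = U/(1 + U))
M(C) = 4/5 + 8*C (M(C) = C*8 + 4/(1 + 4) = 8*C + 4/5 = 4/5 + 8*C)
-46315 - M(81 - 1*(-21)) = -46315 - (4/5 + 8*(81 - 1*(-21))) = -46315 - (4/5 + 8*(81 + 21)) = -46315 - (4/5 + 8*102) = -46315 - (4/5 + 816) = -46315 - 1*4084/5 = -46315 - 4084/5 = -235659/5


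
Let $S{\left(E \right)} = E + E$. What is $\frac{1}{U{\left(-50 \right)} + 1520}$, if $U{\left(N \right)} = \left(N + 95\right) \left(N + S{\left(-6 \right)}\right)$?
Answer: $- \frac{1}{1270} \approx -0.0007874$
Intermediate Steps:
$S{\left(E \right)} = 2 E$
$U{\left(N \right)} = \left(-12 + N\right) \left(95 + N\right)$ ($U{\left(N \right)} = \left(N + 95\right) \left(N + 2 \left(-6\right)\right) = \left(95 + N\right) \left(N - 12\right) = \left(95 + N\right) \left(-12 + N\right) = \left(-12 + N\right) \left(95 + N\right)$)
$\frac{1}{U{\left(-50 \right)} + 1520} = \frac{1}{\left(-1140 + \left(-50\right)^{2} + 83 \left(-50\right)\right) + 1520} = \frac{1}{\left(-1140 + 2500 - 4150\right) + 1520} = \frac{1}{-2790 + 1520} = \frac{1}{-1270} = - \frac{1}{1270}$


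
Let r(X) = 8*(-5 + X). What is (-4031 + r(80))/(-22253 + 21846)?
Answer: 3431/407 ≈ 8.4300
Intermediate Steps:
r(X) = -40 + 8*X
(-4031 + r(80))/(-22253 + 21846) = (-4031 + (-40 + 8*80))/(-22253 + 21846) = (-4031 + (-40 + 640))/(-407) = (-4031 + 600)*(-1/407) = -3431*(-1/407) = 3431/407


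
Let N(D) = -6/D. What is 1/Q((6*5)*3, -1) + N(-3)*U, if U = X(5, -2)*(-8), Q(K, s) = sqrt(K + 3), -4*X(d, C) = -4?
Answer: -16 + sqrt(93)/93 ≈ -15.896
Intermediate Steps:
X(d, C) = 1 (X(d, C) = -1/4*(-4) = 1)
Q(K, s) = sqrt(3 + K)
U = -8 (U = 1*(-8) = -8)
1/Q((6*5)*3, -1) + N(-3)*U = 1/(sqrt(3 + (6*5)*3)) - 6/(-3)*(-8) = 1/(sqrt(3 + 30*3)) - 6*(-1/3)*(-8) = 1/(sqrt(3 + 90)) + 2*(-8) = 1/(sqrt(93)) - 16 = sqrt(93)/93 - 16 = -16 + sqrt(93)/93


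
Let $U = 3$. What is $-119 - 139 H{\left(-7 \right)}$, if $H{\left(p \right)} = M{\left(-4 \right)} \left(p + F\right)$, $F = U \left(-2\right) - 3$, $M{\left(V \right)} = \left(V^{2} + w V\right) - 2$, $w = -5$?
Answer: $75497$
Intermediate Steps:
$M{\left(V \right)} = -2 + V^{2} - 5 V$ ($M{\left(V \right)} = \left(V^{2} - 5 V\right) - 2 = -2 + V^{2} - 5 V$)
$F = -9$ ($F = 3 \left(-2\right) - 3 = -6 - 3 = -9$)
$H{\left(p \right)} = -306 + 34 p$ ($H{\left(p \right)} = \left(-2 + \left(-4\right)^{2} - -20\right) \left(p - 9\right) = \left(-2 + 16 + 20\right) \left(-9 + p\right) = 34 \left(-9 + p\right) = -306 + 34 p$)
$-119 - 139 H{\left(-7 \right)} = -119 - 139 \left(-306 + 34 \left(-7\right)\right) = -119 - 139 \left(-306 - 238\right) = -119 - -75616 = -119 + 75616 = 75497$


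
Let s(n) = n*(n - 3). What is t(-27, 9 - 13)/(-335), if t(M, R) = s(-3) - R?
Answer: -22/335 ≈ -0.065672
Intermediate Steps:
s(n) = n*(-3 + n)
t(M, R) = 18 - R (t(M, R) = -3*(-3 - 3) - R = -3*(-6) - R = 18 - R)
t(-27, 9 - 13)/(-335) = (18 - (9 - 13))/(-335) = (18 - 1*(-4))*(-1/335) = (18 + 4)*(-1/335) = 22*(-1/335) = -22/335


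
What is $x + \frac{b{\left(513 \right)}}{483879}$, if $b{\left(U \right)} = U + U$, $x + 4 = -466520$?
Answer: $- \frac{75247055190}{161293} \approx -4.6652 \cdot 10^{5}$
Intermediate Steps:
$x = -466524$ ($x = -4 - 466520 = -466524$)
$b{\left(U \right)} = 2 U$
$x + \frac{b{\left(513 \right)}}{483879} = -466524 + \frac{2 \cdot 513}{483879} = -466524 + 1026 \cdot \frac{1}{483879} = -466524 + \frac{342}{161293} = - \frac{75247055190}{161293}$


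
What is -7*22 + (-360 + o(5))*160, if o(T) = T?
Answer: -56954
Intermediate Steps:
-7*22 + (-360 + o(5))*160 = -7*22 + (-360 + 5)*160 = -154 - 355*160 = -154 - 56800 = -56954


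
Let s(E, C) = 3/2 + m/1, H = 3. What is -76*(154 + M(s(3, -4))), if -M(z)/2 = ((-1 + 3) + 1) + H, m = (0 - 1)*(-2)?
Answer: -10792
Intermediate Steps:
m = 2 (m = -1*(-2) = 2)
s(E, C) = 7/2 (s(E, C) = 3/2 + 2/1 = 3*(½) + 2*1 = 3/2 + 2 = 7/2)
M(z) = -12 (M(z) = -2*(((-1 + 3) + 1) + 3) = -2*((2 + 1) + 3) = -2*(3 + 3) = -2*6 = -12)
-76*(154 + M(s(3, -4))) = -76*(154 - 12) = -76*142 = -10792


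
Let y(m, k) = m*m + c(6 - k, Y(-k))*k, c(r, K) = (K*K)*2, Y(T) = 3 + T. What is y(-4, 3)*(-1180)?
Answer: -18880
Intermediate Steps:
c(r, K) = 2*K² (c(r, K) = K²*2 = 2*K²)
y(m, k) = m² + 2*k*(3 - k)² (y(m, k) = m*m + (2*(3 - k)²)*k = m² + 2*k*(3 - k)²)
y(-4, 3)*(-1180) = ((-4)² + 2*3*(-3 + 3)²)*(-1180) = (16 + 2*3*0²)*(-1180) = (16 + 2*3*0)*(-1180) = (16 + 0)*(-1180) = 16*(-1180) = -18880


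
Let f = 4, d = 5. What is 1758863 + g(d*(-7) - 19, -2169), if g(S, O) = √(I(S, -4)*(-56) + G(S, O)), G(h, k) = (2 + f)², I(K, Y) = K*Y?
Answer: 1758863 + 6*I*√335 ≈ 1.7589e+6 + 109.82*I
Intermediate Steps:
G(h, k) = 36 (G(h, k) = (2 + 4)² = 6² = 36)
g(S, O) = √(36 + 224*S) (g(S, O) = √((S*(-4))*(-56) + 36) = √(-4*S*(-56) + 36) = √(224*S + 36) = √(36 + 224*S))
1758863 + g(d*(-7) - 19, -2169) = 1758863 + 2*√(9 + 56*(5*(-7) - 19)) = 1758863 + 2*√(9 + 56*(-35 - 19)) = 1758863 + 2*√(9 + 56*(-54)) = 1758863 + 2*√(9 - 3024) = 1758863 + 2*√(-3015) = 1758863 + 2*(3*I*√335) = 1758863 + 6*I*√335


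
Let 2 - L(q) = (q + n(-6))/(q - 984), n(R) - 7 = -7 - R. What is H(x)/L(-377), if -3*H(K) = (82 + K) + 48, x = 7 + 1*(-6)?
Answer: -178291/7053 ≈ -25.279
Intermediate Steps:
n(R) = -R (n(R) = 7 + (-7 - R) = -R)
L(q) = 2 - (6 + q)/(-984 + q) (L(q) = 2 - (q - 1*(-6))/(q - 984) = 2 - (q + 6)/(-984 + q) = 2 - (6 + q)/(-984 + q))
x = 1 (x = 7 - 6 = 1)
H(K) = -130/3 - K/3 (H(K) = -((82 + K) + 48)/3 = -(130 + K)/3 = -130/3 - K/3)
H(x)/L(-377) = (-130/3 - 1/3*1)/(((-1974 - 377)/(-984 - 377))) = (-130/3 - 1/3)/((-2351/(-1361))) = -131/(3*((-1/1361*(-2351)))) = -131/(3*2351/1361) = -131/3*1361/2351 = -178291/7053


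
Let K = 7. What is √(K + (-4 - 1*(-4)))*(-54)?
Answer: -54*√7 ≈ -142.87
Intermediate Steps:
√(K + (-4 - 1*(-4)))*(-54) = √(7 + (-4 - 1*(-4)))*(-54) = √(7 + (-4 + 4))*(-54) = √(7 + 0)*(-54) = √7*(-54) = -54*√7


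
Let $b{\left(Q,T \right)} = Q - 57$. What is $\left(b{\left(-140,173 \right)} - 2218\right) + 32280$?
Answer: $29865$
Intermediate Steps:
$b{\left(Q,T \right)} = -57 + Q$
$\left(b{\left(-140,173 \right)} - 2218\right) + 32280 = \left(\left(-57 - 140\right) - 2218\right) + 32280 = \left(-197 - 2218\right) + 32280 = -2415 + 32280 = 29865$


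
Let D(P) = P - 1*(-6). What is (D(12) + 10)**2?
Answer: 784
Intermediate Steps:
D(P) = 6 + P (D(P) = P + 6 = 6 + P)
(D(12) + 10)**2 = ((6 + 12) + 10)**2 = (18 + 10)**2 = 28**2 = 784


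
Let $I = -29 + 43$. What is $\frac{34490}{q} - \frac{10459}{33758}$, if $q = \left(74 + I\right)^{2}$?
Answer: $\frac{270829731}{65355488} \approx 4.144$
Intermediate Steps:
$I = 14$
$q = 7744$ ($q = \left(74 + 14\right)^{2} = 88^{2} = 7744$)
$\frac{34490}{q} - \frac{10459}{33758} = \frac{34490}{7744} - \frac{10459}{33758} = 34490 \cdot \frac{1}{7744} - \frac{10459}{33758} = \frac{17245}{3872} - \frac{10459}{33758} = \frac{270829731}{65355488}$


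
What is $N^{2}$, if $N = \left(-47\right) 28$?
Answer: $1731856$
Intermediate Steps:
$N = -1316$
$N^{2} = \left(-1316\right)^{2} = 1731856$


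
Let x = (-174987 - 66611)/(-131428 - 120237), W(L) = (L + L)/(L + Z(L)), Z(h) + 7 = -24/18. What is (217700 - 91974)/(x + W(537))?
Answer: 25091181195470/597019529 ≈ 42027.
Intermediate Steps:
Z(h) = -25/3 (Z(h) = -7 - 24/18 = -7 - 24*1/18 = -7 - 4/3 = -25/3)
W(L) = 2*L/(-25/3 + L) (W(L) = (L + L)/(L - 25/3) = (2*L)/(-25/3 + L) = 2*L/(-25/3 + L))
x = 241598/251665 (x = -241598/(-251665) = -241598*(-1/251665) = 241598/251665 ≈ 0.96000)
(217700 - 91974)/(x + W(537)) = (217700 - 91974)/(241598/251665 + 6*537/(-25 + 3*537)) = 125726/(241598/251665 + 6*537/(-25 + 1611)) = 125726/(241598/251665 + 6*537/1586) = 125726/(241598/251665 + 6*537*(1/1586)) = 125726/(241598/251665 + 1611/793) = 125726/(597019529/199570345) = 125726*(199570345/597019529) = 25091181195470/597019529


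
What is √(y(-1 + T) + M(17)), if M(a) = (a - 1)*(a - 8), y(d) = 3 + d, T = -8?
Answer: √138 ≈ 11.747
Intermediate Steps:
M(a) = (-1 + a)*(-8 + a)
√(y(-1 + T) + M(17)) = √((3 + (-1 - 8)) + (8 + 17² - 9*17)) = √((3 - 9) + (8 + 289 - 153)) = √(-6 + 144) = √138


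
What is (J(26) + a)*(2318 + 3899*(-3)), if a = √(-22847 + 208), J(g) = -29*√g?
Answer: 271991*√26 - 9379*I*√22639 ≈ 1.3869e+6 - 1.4112e+6*I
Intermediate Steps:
a = I*√22639 (a = √(-22639) = I*√22639 ≈ 150.46*I)
(J(26) + a)*(2318 + 3899*(-3)) = (-29*√26 + I*√22639)*(2318 + 3899*(-3)) = (-29*√26 + I*√22639)*(2318 - 11697) = (-29*√26 + I*√22639)*(-9379) = 271991*√26 - 9379*I*√22639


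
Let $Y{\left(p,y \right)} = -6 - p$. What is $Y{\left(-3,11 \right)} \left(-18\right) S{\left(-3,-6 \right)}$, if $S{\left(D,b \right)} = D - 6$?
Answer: $-486$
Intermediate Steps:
$S{\left(D,b \right)} = -6 + D$ ($S{\left(D,b \right)} = D - 6 = -6 + D$)
$Y{\left(-3,11 \right)} \left(-18\right) S{\left(-3,-6 \right)} = \left(-6 - -3\right) \left(-18\right) \left(-6 - 3\right) = \left(-6 + 3\right) \left(-18\right) \left(-9\right) = \left(-3\right) \left(-18\right) \left(-9\right) = 54 \left(-9\right) = -486$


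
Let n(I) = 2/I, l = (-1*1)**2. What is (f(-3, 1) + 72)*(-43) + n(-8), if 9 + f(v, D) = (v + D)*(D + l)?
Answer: -10149/4 ≈ -2537.3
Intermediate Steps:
l = 1 (l = (-1)**2 = 1)
f(v, D) = -9 + (1 + D)*(D + v) (f(v, D) = -9 + (v + D)*(D + 1) = -9 + (D + v)*(1 + D) = -9 + (1 + D)*(D + v))
(f(-3, 1) + 72)*(-43) + n(-8) = ((-9 + 1 - 3 + 1**2 + 1*(-3)) + 72)*(-43) + 2/(-8) = ((-9 + 1 - 3 + 1 - 3) + 72)*(-43) + 2*(-1/8) = (-13 + 72)*(-43) - 1/4 = 59*(-43) - 1/4 = -2537 - 1/4 = -10149/4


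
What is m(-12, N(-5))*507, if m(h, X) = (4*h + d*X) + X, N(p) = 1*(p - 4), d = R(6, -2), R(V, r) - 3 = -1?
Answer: -38025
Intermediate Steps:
R(V, r) = 2 (R(V, r) = 3 - 1 = 2)
d = 2
N(p) = -4 + p (N(p) = 1*(-4 + p) = -4 + p)
m(h, X) = 3*X + 4*h (m(h, X) = (4*h + 2*X) + X = (2*X + 4*h) + X = 3*X + 4*h)
m(-12, N(-5))*507 = (3*(-4 - 5) + 4*(-12))*507 = (3*(-9) - 48)*507 = (-27 - 48)*507 = -75*507 = -38025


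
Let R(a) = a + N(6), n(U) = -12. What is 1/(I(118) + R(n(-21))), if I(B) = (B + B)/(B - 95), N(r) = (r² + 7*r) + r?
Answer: 23/1892 ≈ 0.012156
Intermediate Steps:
N(r) = r² + 8*r
I(B) = 2*B/(-95 + B) (I(B) = (2*B)/(-95 + B) = 2*B/(-95 + B))
R(a) = 84 + a (R(a) = a + 6*(8 + 6) = a + 6*14 = a + 84 = 84 + a)
1/(I(118) + R(n(-21))) = 1/(2*118/(-95 + 118) + (84 - 12)) = 1/(2*118/23 + 72) = 1/(2*118*(1/23) + 72) = 1/(236/23 + 72) = 1/(1892/23) = 23/1892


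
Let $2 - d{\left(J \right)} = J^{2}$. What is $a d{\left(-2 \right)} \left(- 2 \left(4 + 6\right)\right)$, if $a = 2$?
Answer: $80$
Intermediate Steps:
$d{\left(J \right)} = 2 - J^{2}$
$a d{\left(-2 \right)} \left(- 2 \left(4 + 6\right)\right) = 2 \left(2 - \left(-2\right)^{2}\right) \left(- 2 \left(4 + 6\right)\right) = 2 \left(2 - 4\right) \left(\left(-2\right) 10\right) = 2 \left(2 - 4\right) \left(-20\right) = 2 \left(-2\right) \left(-20\right) = \left(-4\right) \left(-20\right) = 80$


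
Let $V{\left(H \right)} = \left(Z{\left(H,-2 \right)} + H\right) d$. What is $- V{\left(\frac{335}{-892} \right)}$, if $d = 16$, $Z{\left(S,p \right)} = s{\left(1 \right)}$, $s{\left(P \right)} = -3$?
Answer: $\frac{12044}{223} \approx 54.009$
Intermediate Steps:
$Z{\left(S,p \right)} = -3$
$V{\left(H \right)} = -48 + 16 H$ ($V{\left(H \right)} = \left(-3 + H\right) 16 = -48 + 16 H$)
$- V{\left(\frac{335}{-892} \right)} = - (-48 + 16 \frac{335}{-892}) = - (-48 + 16 \cdot 335 \left(- \frac{1}{892}\right)) = - (-48 + 16 \left(- \frac{335}{892}\right)) = - (-48 - \frac{1340}{223}) = \left(-1\right) \left(- \frac{12044}{223}\right) = \frac{12044}{223}$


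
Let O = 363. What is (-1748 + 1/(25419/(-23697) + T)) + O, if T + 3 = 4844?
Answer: -52949353711/38230586 ≈ -1385.0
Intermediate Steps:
T = 4841 (T = -3 + 4844 = 4841)
(-1748 + 1/(25419/(-23697) + T)) + O = (-1748 + 1/(25419/(-23697) + 4841)) + 363 = (-1748 + 1/(25419*(-1/23697) + 4841)) + 363 = (-1748 + 1/(-8473/7899 + 4841)) + 363 = (-1748 + 1/(38230586/7899)) + 363 = (-1748 + 7899/38230586) + 363 = -66827056429/38230586 + 363 = -52949353711/38230586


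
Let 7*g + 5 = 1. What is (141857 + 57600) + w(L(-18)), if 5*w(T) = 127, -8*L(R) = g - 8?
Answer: 997412/5 ≈ 1.9948e+5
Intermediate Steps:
g = -4/7 (g = -5/7 + (1/7)*1 = -5/7 + 1/7 = -4/7 ≈ -0.57143)
L(R) = 15/14 (L(R) = -(-4/7 - 8)/8 = -1/8*(-60/7) = 15/14)
w(T) = 127/5 (w(T) = (1/5)*127 = 127/5)
(141857 + 57600) + w(L(-18)) = (141857 + 57600) + 127/5 = 199457 + 127/5 = 997412/5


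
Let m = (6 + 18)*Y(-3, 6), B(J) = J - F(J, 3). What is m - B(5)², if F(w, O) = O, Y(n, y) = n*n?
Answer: 212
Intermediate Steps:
Y(n, y) = n²
B(J) = -3 + J (B(J) = J - 1*3 = J - 3 = -3 + J)
m = 216 (m = (6 + 18)*(-3)² = 24*9 = 216)
m - B(5)² = 216 - (-3 + 5)² = 216 - 1*2² = 216 - 1*4 = 216 - 4 = 212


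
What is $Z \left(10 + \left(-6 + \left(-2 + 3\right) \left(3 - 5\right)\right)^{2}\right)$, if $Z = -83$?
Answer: $-6142$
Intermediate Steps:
$Z \left(10 + \left(-6 + \left(-2 + 3\right) \left(3 - 5\right)\right)^{2}\right) = - 83 \left(10 + \left(-6 + \left(-2 + 3\right) \left(3 - 5\right)\right)^{2}\right) = - 83 \left(10 + \left(-6 + 1 \left(-2\right)\right)^{2}\right) = - 83 \left(10 + \left(-6 - 2\right)^{2}\right) = - 83 \left(10 + \left(-8\right)^{2}\right) = - 83 \left(10 + 64\right) = \left(-83\right) 74 = -6142$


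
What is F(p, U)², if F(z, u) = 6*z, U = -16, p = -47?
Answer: 79524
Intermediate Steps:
F(p, U)² = (6*(-47))² = (-282)² = 79524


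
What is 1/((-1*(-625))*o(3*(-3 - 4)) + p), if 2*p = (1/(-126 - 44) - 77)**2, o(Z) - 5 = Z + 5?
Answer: -57800/226000719 ≈ -0.00025575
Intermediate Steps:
o(Z) = 10 + Z (o(Z) = 5 + (Z + 5) = 5 + (5 + Z) = 10 + Z)
p = 171374281/57800 (p = (1/(-126 - 44) - 77)**2/2 = (1/(-170) - 77)**2/2 = (-1/170 - 77)**2/2 = (-13091/170)**2/2 = (1/2)*(171374281/28900) = 171374281/57800 ≈ 2965.0)
1/((-1*(-625))*o(3*(-3 - 4)) + p) = 1/((-1*(-625))*(10 + 3*(-3 - 4)) + 171374281/57800) = 1/(625*(10 + 3*(-7)) + 171374281/57800) = 1/(625*(10 - 21) + 171374281/57800) = 1/(625*(-11) + 171374281/57800) = 1/(-6875 + 171374281/57800) = 1/(-226000719/57800) = -57800/226000719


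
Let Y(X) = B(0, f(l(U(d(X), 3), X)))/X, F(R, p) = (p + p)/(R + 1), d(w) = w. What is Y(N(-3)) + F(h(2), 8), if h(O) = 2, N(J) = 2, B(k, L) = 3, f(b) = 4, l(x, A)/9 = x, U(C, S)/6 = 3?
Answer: 41/6 ≈ 6.8333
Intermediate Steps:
U(C, S) = 18 (U(C, S) = 6*3 = 18)
l(x, A) = 9*x
F(R, p) = 2*p/(1 + R) (F(R, p) = (2*p)/(1 + R) = 2*p/(1 + R))
Y(X) = 3/X
Y(N(-3)) + F(h(2), 8) = 3/2 + 2*8/(1 + 2) = 3*(½) + 2*8/3 = 3/2 + 2*8*(⅓) = 3/2 + 16/3 = 41/6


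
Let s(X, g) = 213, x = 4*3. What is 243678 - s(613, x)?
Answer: 243465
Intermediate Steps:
x = 12
243678 - s(613, x) = 243678 - 1*213 = 243678 - 213 = 243465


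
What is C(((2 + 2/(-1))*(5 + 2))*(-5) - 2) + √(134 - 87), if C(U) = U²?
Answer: 4 + √47 ≈ 10.856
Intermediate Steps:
C(((2 + 2/(-1))*(5 + 2))*(-5) - 2) + √(134 - 87) = (((2 + 2/(-1))*(5 + 2))*(-5) - 2)² + √(134 - 87) = (((2 + 2*(-1))*7)*(-5) - 2)² + √47 = (((2 - 2)*7)*(-5) - 2)² + √47 = ((0*7)*(-5) - 2)² + √47 = (0*(-5) - 2)² + √47 = (0 - 2)² + √47 = (-2)² + √47 = 4 + √47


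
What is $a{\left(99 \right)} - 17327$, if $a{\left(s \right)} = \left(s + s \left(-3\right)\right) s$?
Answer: $-36929$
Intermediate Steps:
$a{\left(s \right)} = - 2 s^{2}$ ($a{\left(s \right)} = \left(s - 3 s\right) s = - 2 s s = - 2 s^{2}$)
$a{\left(99 \right)} - 17327 = - 2 \cdot 99^{2} - 17327 = \left(-2\right) 9801 - 17327 = -19602 - 17327 = -36929$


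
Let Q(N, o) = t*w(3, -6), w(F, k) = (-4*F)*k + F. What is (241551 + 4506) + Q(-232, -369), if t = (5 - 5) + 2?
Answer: 246207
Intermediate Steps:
w(F, k) = F - 4*F*k (w(F, k) = -4*F*k + F = F - 4*F*k)
t = 2 (t = 0 + 2 = 2)
Q(N, o) = 150 (Q(N, o) = 2*(3*(1 - 4*(-6))) = 2*(3*(1 + 24)) = 2*(3*25) = 2*75 = 150)
(241551 + 4506) + Q(-232, -369) = (241551 + 4506) + 150 = 246057 + 150 = 246207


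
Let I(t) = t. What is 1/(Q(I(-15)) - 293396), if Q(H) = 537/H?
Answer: -5/1467159 ≈ -3.4079e-6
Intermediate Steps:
1/(Q(I(-15)) - 293396) = 1/(537/(-15) - 293396) = 1/(537*(-1/15) - 293396) = 1/(-179/5 - 293396) = 1/(-1467159/5) = -5/1467159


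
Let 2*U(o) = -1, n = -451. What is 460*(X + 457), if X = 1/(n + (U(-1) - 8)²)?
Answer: 63696292/303 ≈ 2.1022e+5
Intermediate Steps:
U(o) = -½ (U(o) = (½)*(-1) = -½)
X = -4/1515 (X = 1/(-451 + (-½ - 8)²) = 1/(-451 + (-17/2)²) = 1/(-451 + 289/4) = 1/(-1515/4) = -4/1515 ≈ -0.0026403)
460*(X + 457) = 460*(-4/1515 + 457) = 460*(692351/1515) = 63696292/303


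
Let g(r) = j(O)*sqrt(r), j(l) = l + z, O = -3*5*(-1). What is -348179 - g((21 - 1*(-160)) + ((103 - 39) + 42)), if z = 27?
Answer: -348179 - 42*sqrt(287) ≈ -3.4889e+5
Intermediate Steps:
O = 15 (O = -15*(-1) = 15)
j(l) = 27 + l (j(l) = l + 27 = 27 + l)
g(r) = 42*sqrt(r) (g(r) = (27 + 15)*sqrt(r) = 42*sqrt(r))
-348179 - g((21 - 1*(-160)) + ((103 - 39) + 42)) = -348179 - 42*sqrt((21 - 1*(-160)) + ((103 - 39) + 42)) = -348179 - 42*sqrt((21 + 160) + (64 + 42)) = -348179 - 42*sqrt(181 + 106) = -348179 - 42*sqrt(287)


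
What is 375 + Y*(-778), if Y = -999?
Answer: 777597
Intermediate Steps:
375 + Y*(-778) = 375 - 999*(-778) = 375 + 777222 = 777597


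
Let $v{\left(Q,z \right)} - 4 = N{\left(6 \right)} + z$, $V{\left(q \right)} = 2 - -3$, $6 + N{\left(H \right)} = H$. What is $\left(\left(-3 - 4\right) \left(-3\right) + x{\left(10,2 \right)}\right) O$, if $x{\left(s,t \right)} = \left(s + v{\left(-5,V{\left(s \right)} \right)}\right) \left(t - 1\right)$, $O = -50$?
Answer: $-2000$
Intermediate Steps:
$N{\left(H \right)} = -6 + H$
$V{\left(q \right)} = 5$ ($V{\left(q \right)} = 2 + 3 = 5$)
$v{\left(Q,z \right)} = 4 + z$ ($v{\left(Q,z \right)} = 4 + \left(\left(-6 + 6\right) + z\right) = 4 + \left(0 + z\right) = 4 + z$)
$x{\left(s,t \right)} = \left(-1 + t\right) \left(9 + s\right)$ ($x{\left(s,t \right)} = \left(s + \left(4 + 5\right)\right) \left(t - 1\right) = \left(s + 9\right) \left(-1 + t\right) = \left(9 + s\right) \left(-1 + t\right) = \left(-1 + t\right) \left(9 + s\right)$)
$\left(\left(-3 - 4\right) \left(-3\right) + x{\left(10,2 \right)}\right) O = \left(\left(-3 - 4\right) \left(-3\right) + \left(-9 - 10 + 9 \cdot 2 + 10 \cdot 2\right)\right) \left(-50\right) = \left(\left(-7\right) \left(-3\right) + \left(-9 - 10 + 18 + 20\right)\right) \left(-50\right) = \left(21 + 19\right) \left(-50\right) = 40 \left(-50\right) = -2000$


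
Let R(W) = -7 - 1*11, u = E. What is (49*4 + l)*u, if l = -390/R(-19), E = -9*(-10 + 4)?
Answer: 11754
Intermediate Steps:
E = 54 (E = -9*(-6) = 54)
u = 54
R(W) = -18 (R(W) = -7 - 11 = -18)
l = 65/3 (l = -390/(-18) = -390*(-1/18) = 65/3 ≈ 21.667)
(49*4 + l)*u = (49*4 + 65/3)*54 = (196 + 65/3)*54 = (653/3)*54 = 11754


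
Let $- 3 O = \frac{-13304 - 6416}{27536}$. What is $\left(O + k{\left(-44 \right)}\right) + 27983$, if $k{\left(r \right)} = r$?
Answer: $\frac{288500579}{10326} \approx 27939.0$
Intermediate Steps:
$O = \frac{2465}{10326}$ ($O = - \frac{\left(-13304 - 6416\right) \frac{1}{27536}}{3} = - \frac{\left(-19720\right) \frac{1}{27536}}{3} = \left(- \frac{1}{3}\right) \left(- \frac{2465}{3442}\right) = \frac{2465}{10326} \approx 0.23872$)
$\left(O + k{\left(-44 \right)}\right) + 27983 = \left(\frac{2465}{10326} - 44\right) + 27983 = - \frac{451879}{10326} + 27983 = \frac{288500579}{10326}$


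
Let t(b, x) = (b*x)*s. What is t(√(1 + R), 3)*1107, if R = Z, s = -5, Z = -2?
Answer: -16605*I ≈ -16605.0*I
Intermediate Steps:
R = -2
t(b, x) = -5*b*x (t(b, x) = (b*x)*(-5) = -5*b*x)
t(√(1 + R), 3)*1107 = -5*√(1 - 2)*3*1107 = -5*√(-1)*3*1107 = -5*I*3*1107 = -15*I*1107 = -16605*I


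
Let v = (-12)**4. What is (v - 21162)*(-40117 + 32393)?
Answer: 3290424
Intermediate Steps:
v = 20736
(v - 21162)*(-40117 + 32393) = (20736 - 21162)*(-40117 + 32393) = -426*(-7724) = 3290424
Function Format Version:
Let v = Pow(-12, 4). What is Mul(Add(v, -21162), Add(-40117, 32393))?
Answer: 3290424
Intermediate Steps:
v = 20736
Mul(Add(v, -21162), Add(-40117, 32393)) = Mul(Add(20736, -21162), Add(-40117, 32393)) = Mul(-426, -7724) = 3290424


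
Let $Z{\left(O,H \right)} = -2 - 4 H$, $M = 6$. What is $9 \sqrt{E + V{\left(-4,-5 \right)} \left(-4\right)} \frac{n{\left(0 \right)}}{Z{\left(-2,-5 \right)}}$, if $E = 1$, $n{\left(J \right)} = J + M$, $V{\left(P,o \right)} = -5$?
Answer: $3 \sqrt{21} \approx 13.748$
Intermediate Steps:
$n{\left(J \right)} = 6 + J$ ($n{\left(J \right)} = J + 6 = 6 + J$)
$9 \sqrt{E + V{\left(-4,-5 \right)} \left(-4\right)} \frac{n{\left(0 \right)}}{Z{\left(-2,-5 \right)}} = 9 \sqrt{1 - -20} \frac{6 + 0}{-2 - -20} = 9 \sqrt{1 + 20} \frac{6}{-2 + 20} = 9 \sqrt{21} \cdot \frac{6}{18} = 9 \sqrt{21} \cdot 6 \cdot \frac{1}{18} = 9 \sqrt{21} \cdot \frac{1}{3} = 3 \sqrt{21}$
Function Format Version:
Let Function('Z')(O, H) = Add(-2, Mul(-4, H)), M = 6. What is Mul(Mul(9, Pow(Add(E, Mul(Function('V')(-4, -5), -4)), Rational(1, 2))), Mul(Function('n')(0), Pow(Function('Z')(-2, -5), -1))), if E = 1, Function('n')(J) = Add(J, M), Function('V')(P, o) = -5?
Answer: Mul(3, Pow(21, Rational(1, 2))) ≈ 13.748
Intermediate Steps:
Function('n')(J) = Add(6, J) (Function('n')(J) = Add(J, 6) = Add(6, J))
Mul(Mul(9, Pow(Add(E, Mul(Function('V')(-4, -5), -4)), Rational(1, 2))), Mul(Function('n')(0), Pow(Function('Z')(-2, -5), -1))) = Mul(Mul(9, Pow(Add(1, Mul(-5, -4)), Rational(1, 2))), Mul(Add(6, 0), Pow(Add(-2, Mul(-4, -5)), -1))) = Mul(Mul(9, Pow(Add(1, 20), Rational(1, 2))), Mul(6, Pow(Add(-2, 20), -1))) = Mul(Mul(9, Pow(21, Rational(1, 2))), Mul(6, Pow(18, -1))) = Mul(Mul(9, Pow(21, Rational(1, 2))), Mul(6, Rational(1, 18))) = Mul(Mul(9, Pow(21, Rational(1, 2))), Rational(1, 3)) = Mul(3, Pow(21, Rational(1, 2)))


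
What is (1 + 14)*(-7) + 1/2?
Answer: -209/2 ≈ -104.50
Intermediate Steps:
(1 + 14)*(-7) + 1/2 = 15*(-7) + 1/2 = -105 + 1/2 = -209/2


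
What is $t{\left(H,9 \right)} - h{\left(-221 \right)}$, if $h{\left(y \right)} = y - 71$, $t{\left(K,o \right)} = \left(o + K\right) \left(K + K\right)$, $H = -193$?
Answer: $71316$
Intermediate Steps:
$t{\left(K,o \right)} = 2 K \left(K + o\right)$ ($t{\left(K,o \right)} = \left(K + o\right) 2 K = 2 K \left(K + o\right)$)
$h{\left(y \right)} = -71 + y$
$t{\left(H,9 \right)} - h{\left(-221 \right)} = 2 \left(-193\right) \left(-193 + 9\right) - \left(-71 - 221\right) = 2 \left(-193\right) \left(-184\right) - -292 = 71024 + 292 = 71316$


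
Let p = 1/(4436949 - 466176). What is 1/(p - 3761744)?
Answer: -3970773/14937031508111 ≈ -2.6583e-7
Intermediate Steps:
p = 1/3970773 ≈ 2.5184e-7
1/(p - 3761744) = 1/(1/3970773 - 3761744) = 1/(-14937031508111/3970773) = -3970773/14937031508111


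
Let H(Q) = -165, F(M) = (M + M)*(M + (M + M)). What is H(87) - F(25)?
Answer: -3915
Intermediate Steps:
F(M) = 6*M² (F(M) = (2*M)*(M + 2*M) = (2*M)*(3*M) = 6*M²)
H(87) - F(25) = -165 - 6*25² = -165 - 6*625 = -165 - 1*3750 = -165 - 3750 = -3915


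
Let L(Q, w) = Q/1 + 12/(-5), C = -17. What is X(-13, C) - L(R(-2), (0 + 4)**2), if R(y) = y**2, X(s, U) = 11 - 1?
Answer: 42/5 ≈ 8.4000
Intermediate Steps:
X(s, U) = 10
L(Q, w) = -12/5 + Q (L(Q, w) = Q*1 + 12*(-1/5) = Q - 12/5 = -12/5 + Q)
X(-13, C) - L(R(-2), (0 + 4)**2) = 10 - (-12/5 + (-2)**2) = 10 - (-12/5 + 4) = 10 - 1*8/5 = 10 - 8/5 = 42/5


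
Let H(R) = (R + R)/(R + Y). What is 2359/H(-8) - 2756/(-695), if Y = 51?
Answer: -70454619/11120 ≈ -6335.8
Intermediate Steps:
H(R) = 2*R/(51 + R) (H(R) = (R + R)/(R + 51) = (2*R)/(51 + R) = 2*R/(51 + R))
2359/H(-8) - 2756/(-695) = 2359/((2*(-8)/(51 - 8))) - 2756/(-695) = 2359/((2*(-8)/43)) - 2756*(-1/695) = 2359/((2*(-8)*(1/43))) + 2756/695 = 2359/(-16/43) + 2756/695 = 2359*(-43/16) + 2756/695 = -101437/16 + 2756/695 = -70454619/11120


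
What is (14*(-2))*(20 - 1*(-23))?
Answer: -1204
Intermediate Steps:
(14*(-2))*(20 - 1*(-23)) = -28*(20 + 23) = -28*43 = -1204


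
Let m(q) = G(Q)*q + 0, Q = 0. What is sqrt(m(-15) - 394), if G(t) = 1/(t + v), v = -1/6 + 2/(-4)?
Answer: I*sqrt(1486)/2 ≈ 19.274*I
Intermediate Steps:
v = -2/3 (v = -1*1/6 + 2*(-1/4) = -1/6 - 1/2 = -2/3 ≈ -0.66667)
G(t) = 1/(-2/3 + t) (G(t) = 1/(t - 2/3) = 1/(-2/3 + t))
m(q) = -3*q/2 (m(q) = (3/(-2 + 3*0))*q + 0 = (3/(-2 + 0))*q + 0 = (3/(-2))*q + 0 = (3*(-1/2))*q + 0 = -3*q/2 + 0 = -3*q/2)
sqrt(m(-15) - 394) = sqrt(-3/2*(-15) - 394) = sqrt(45/2 - 394) = sqrt(-743/2) = I*sqrt(1486)/2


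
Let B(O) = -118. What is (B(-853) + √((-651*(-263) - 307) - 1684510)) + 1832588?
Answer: 1832470 + 2*I*√378401 ≈ 1.8325e+6 + 1230.3*I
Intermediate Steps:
(B(-853) + √((-651*(-263) - 307) - 1684510)) + 1832588 = (-118 + √((-651*(-263) - 307) - 1684510)) + 1832588 = (-118 + √((171213 - 307) - 1684510)) + 1832588 = (-118 + √(170906 - 1684510)) + 1832588 = (-118 + √(-1513604)) + 1832588 = (-118 + 2*I*√378401) + 1832588 = 1832470 + 2*I*√378401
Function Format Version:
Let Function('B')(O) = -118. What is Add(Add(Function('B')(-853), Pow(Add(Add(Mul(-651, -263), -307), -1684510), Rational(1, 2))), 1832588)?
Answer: Add(1832470, Mul(2, I, Pow(378401, Rational(1, 2)))) ≈ Add(1.8325e+6, Mul(1230.3, I))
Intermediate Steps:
Add(Add(Function('B')(-853), Pow(Add(Add(Mul(-651, -263), -307), -1684510), Rational(1, 2))), 1832588) = Add(Add(-118, Pow(Add(Add(Mul(-651, -263), -307), -1684510), Rational(1, 2))), 1832588) = Add(Add(-118, Pow(Add(Add(171213, -307), -1684510), Rational(1, 2))), 1832588) = Add(Add(-118, Pow(Add(170906, -1684510), Rational(1, 2))), 1832588) = Add(Add(-118, Pow(-1513604, Rational(1, 2))), 1832588) = Add(Add(-118, Mul(2, I, Pow(378401, Rational(1, 2)))), 1832588) = Add(1832470, Mul(2, I, Pow(378401, Rational(1, 2))))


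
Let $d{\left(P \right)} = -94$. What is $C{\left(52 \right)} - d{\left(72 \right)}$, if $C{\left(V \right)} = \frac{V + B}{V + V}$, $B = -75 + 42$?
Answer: $\frac{9795}{104} \approx 94.183$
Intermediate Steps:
$B = -33$
$C{\left(V \right)} = \frac{-33 + V}{2 V}$ ($C{\left(V \right)} = \frac{V - 33}{V + V} = \frac{-33 + V}{2 V}$)
$C{\left(52 \right)} - d{\left(72 \right)} = \frac{-33 + 52}{2 \cdot 52} - -94 = \frac{1}{2} \cdot \frac{1}{52} \cdot 19 + 94 = \frac{19}{104} + 94 = \frac{9795}{104}$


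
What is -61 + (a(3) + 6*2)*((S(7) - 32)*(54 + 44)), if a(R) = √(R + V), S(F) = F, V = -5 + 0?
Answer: -29461 - 2450*I*√2 ≈ -29461.0 - 3464.8*I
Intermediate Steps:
V = -5
a(R) = √(-5 + R) (a(R) = √(R - 5) = √(-5 + R))
-61 + (a(3) + 6*2)*((S(7) - 32)*(54 + 44)) = -61 + (√(-5 + 3) + 6*2)*((7 - 32)*(54 + 44)) = -61 + (√(-2) + 12)*(-25*98) = -61 + (I*√2 + 12)*(-2450) = -61 + (12 + I*√2)*(-2450) = -61 + (-29400 - 2450*I*√2) = -29461 - 2450*I*√2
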